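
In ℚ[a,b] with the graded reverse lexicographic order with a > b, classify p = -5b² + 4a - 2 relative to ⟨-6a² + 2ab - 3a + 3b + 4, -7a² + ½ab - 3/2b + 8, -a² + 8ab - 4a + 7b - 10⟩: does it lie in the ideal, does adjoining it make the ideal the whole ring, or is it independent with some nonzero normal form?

First compute the reduced Gröbner basis of I by Buchberger's algorithm.
f_1 = -6a² + 2ab - 3a + 3b + 4, LT = a².
f_2 = -7a² + ½ab - 3/2b + 8, LT = a².
f_3 = -a² + 8ab - 4a + 7b - 10, LT = a².

S(f_1,f_2): lcm = a². S = -11/42ab + ½a - 5/7b + 10/21.
  leading term ab: no divisor's leading term divides it; move -11/42ab to the remainder.
  leading term a: no divisor's leading term divides it; move ½a to the remainder.
  leading term b: no divisor's leading term divides it; move -5/7b to the remainder.
  leading term 1: no divisor's leading term divides it; move 10/21 to the remainder.
  remainder -11/42ab + ½a - 5/7b + 10/21 ≠ 0; add h_4 = -11/42ab + ½a - 5/7b + 10/21 to the basis.

S(f_1,f_3): lcm = a². S = 23/3ab - 7/2a + 13/2b - 32/3.
  leading term ab: subtract (-322/11)·h_4 from 23/3ab - 7/2a + 13/2b - 32/3 → 245/22a - 317/22b + 36/11
  leading term a: no divisor's leading term divides it; move 245/22a to the remainder.
  leading term b: no divisor's leading term divides it; move -317/22b to the remainder.
  leading term 1: no divisor's leading term divides it; move 36/11 to the remainder.
  remainder 245/22a - 317/22b + 36/11 ≠ 0; add h_5 = 245/22a - 317/22b + 36/11 to the basis.

S(f_1,h_4): lcm = a²b. S = -⅓ab² + 21/11a² - 49/22ab - ½b² + 20/11a - ⅔b.
  leading term ab²: subtract (14/11b)·h_4 from -⅓ab² + 21/11a² - 49/22ab - ½b² + 20/11a - ⅔b → 21/11a² - 63/22ab + 9/22b² + 20/11a - 14/11b
  leading term a²: subtract (-7/22)·f_1 from 21/11a² - 63/22ab + 9/22b² + 20/11a - 14/11b → -49/22ab + 9/22b² + 19/22a - 7/22b + 14/11
  leading term ab: subtract (1029/121)·h_4 from -49/22ab + 9/22b² + 19/22a - 7/22b + 14/11 → 9/22b² - 410/121a + 1393/242b - 336/121
  leading term b²: no divisor's leading term divides it; move 9/22b² to the remainder.
  leading term a: subtract (-164/539)·h_5 from -410/121a + 1393/242b - 336/121 → 1479/1078b - 960/539
  leading term b: no divisor's leading term divides it; move 1479/1078b to the remainder.
  leading term 1: no divisor's leading term divides it; move -960/539 to the remainder.
  remainder 9/22b² + 1479/1078b - 960/539 ≠ 0; add h_6 = 9/22b² + 1479/1078b - 960/539 to the basis.

S(f_3,h_4): lcm = a²b. S = -8ab² + 21/11a² + 14/11ab - 7b² + 20/11a + 10b.
  leading term ab²: subtract (336/11b)·h_4 from -8ab² + 21/11a² + 14/11ab - 7b² + 20/11a + 10b → 21/11a² - 14ab + 163/11b² + 20/11a - 50/11b
  leading term a²: subtract (-7/22)·f_1 from 21/11a² - 14ab + 163/11b² + 20/11a - 50/11b → -147/11ab + 163/11b² + 19/22a - 79/22b + 14/11
  leading term ab: subtract (6174/121)·h_4 from -147/11ab + 163/11b² + 19/22a - 79/22b + 14/11 → 163/11b² - 5965/242a + 7951/242b - 2786/121
  leading term b²: subtract (326/9)·h_6 from 163/11b² - 5965/242a + 7951/242b - 2786/121 → -5965/242a - 599101/35574b + 737978/17787
  leading term a: subtract (-1193/539)·h_5 from -5965/242a - 599101/35574b + 737978/17787 → -78802/1617b + 78802/1617
  leading term b: no divisor's leading term divides it; move -78802/1617b to the remainder.
  leading term 1: no divisor's leading term divides it; move 78802/1617 to the remainder.
  remainder -78802/1617b + 78802/1617 ≠ 0; add h_7 = -78802/1617b + 78802/1617 to the basis.

The other S-polynomials (S(f_2,f_3), S(f_2,h_4), S(f_1,h_5), S(f_2,h_5), S(f_3,h_5), S(h_4,h_5), S(f_1,h_6), S(f_2,h_6), S(f_3,h_6), S(h_4,h_6), S(h_5,h_6), S(f_1,h_7), S(f_2,h_7), S(f_3,h_7), S(h_4,h_7), S(h_5,h_7), S(h_6,h_7)) all reduce to 0 modulo the current basis, so we have a Gröbner basis.
Inter-reduce: drop elements whose leading term is divisible by another's, tail-reduce, and make monic.
Reduced Gröbner basis: {a - 1, b - 1}.
Label its elements g_1 = a - 1, g_2 = b - 1.

Reduce p = -5b² + 4a - 2 modulo G:
  leading term b²: subtract (-5b)·g_2 from -5b² + 4a - 2 → 4a - 5b - 2
  leading term a: subtract (4)·g_1 from 4a - 5b - 2 → -5b + 2
  leading term b: subtract (-5)·g_2 from -5b + 2 → -3
  leading term 1: no divisor's leading term divides it; move -3 to the remainder.
  normal form = -3.
The normal form is nonzero, so p ∉ I. Since p minus its normal form lies in I, I + (p) = I + (r) where r = -3; decide whether this ideal is the whole ring.
Here r = -3 is a nonzero constant, hence a unit: 1 ∈ I + (p), the Gröbner basis of I + (p) is {1}, and the enlarged system has no common solution — adjoining p is inconsistent.

Adjoining -5b² + 4a - 2 makes the ideal the whole ring: the system is inconsistent.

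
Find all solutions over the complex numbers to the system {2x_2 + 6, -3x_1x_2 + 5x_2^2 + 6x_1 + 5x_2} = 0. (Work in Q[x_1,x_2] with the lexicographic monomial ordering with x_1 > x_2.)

{(-2, -3)}

Compute a lex Gröbner basis by Buchberger's algorithm.
f_1 = 2x_2 + 6, LT = x_2.
f_2 = -3x_1x_2 + 6x_1 + 5x_2^2 + 5x_2, LT = x_1x_2.

S(f_1,f_2): lcm = x_1x_2. S = 5x_1 + 5/3x_2^2 + 5/3x_2.
  reduce S modulo (f_1, f_2):
  remainder 5x_1 + 10 ≠ 0; add h_3 = 5x_1 + 10 to the basis.

The other S-polynomials (S(f_1,h_3), S(f_2,h_3)) all reduce to 0 modulo the current basis, so we have a Gröbner basis.
Inter-reduce: drop elements whose leading term is divisible by another's, tail-reduce, and make monic.
Reduced Gröbner basis: {x_1 + 2, x_2 + 3}.

The lex basis is triangular: the last element involves only x_2. Solving x_2 + 3 = 0 gives x_2 ∈ {-3}; substituting each value into the earlier elements determines the remaining variables.
  x_2 = -3: the earlier basis element becomes x_1 + 2 = 0, giving x_1 = -2 — point (-2, -3).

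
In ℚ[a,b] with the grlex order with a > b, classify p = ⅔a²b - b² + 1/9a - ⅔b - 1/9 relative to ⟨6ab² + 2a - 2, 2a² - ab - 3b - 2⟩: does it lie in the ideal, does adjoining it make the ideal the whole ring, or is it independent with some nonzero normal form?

First compute the reduced Gröbner basis of I by Buchberger's algorithm.
f_1 = 6ab² + 2a - 2, LT = ab².
f_2 = 2a² - ab - 3b - 2, LT = a².

S(f_1,f_2): lcm = a²b². S = ½ab³ + 3/2b³ + ⅓a² + b² - ⅓a.
  reduce S modulo (f_1, f_2):
  remainder 3/2b³ + b² - ⅓a + ⅔b + ⅓ ≠ 0; add h_3 = 3/2b³ + b² - ⅓a + ⅔b + ⅓ to the basis.

The other S-polynomials (S(f_1,h_3), S(f_2,h_3)) all reduce to 0 modulo the current basis, so we have a Gröbner basis.
Inter-reduce: drop elements whose leading term is divisible by another's, tail-reduce, and make monic.
Reduced Gröbner basis: {ab² + ⅓a - ⅓, b³ + ⅔b² - 2/9a + 4/9b + 2/9, a² - ½ab - 3/2b - 1}.
Label its elements g_1 = ab² + ⅓a - ⅓, g_2 = b³ + ⅔b² - 2/9a + 4/9b + 2/9, g_3 = a² - ½ab - 3/2b - 1.

Reduce p = ⅔a²b - b² + 1/9a - ⅔b - 1/9 modulo G:
  leading term a²b: subtract (⅔b)·g_3 from ⅔a²b - b² + 1/9a - ⅔b - 1/9 → ⅓ab² + 1/9a - 1/9
  leading term ab²: subtract (⅓)·g_1 from ⅓ab² + 1/9a - 1/9 → 0
  normal form = 0.
Since the normal form is 0, p ∈ I.

The remainder on division by a Gröbner basis is unique — it is the normal form.

⅔a²b - b² + 1/9a - ⅔b - 1/9 lies in I (it reduces to 0).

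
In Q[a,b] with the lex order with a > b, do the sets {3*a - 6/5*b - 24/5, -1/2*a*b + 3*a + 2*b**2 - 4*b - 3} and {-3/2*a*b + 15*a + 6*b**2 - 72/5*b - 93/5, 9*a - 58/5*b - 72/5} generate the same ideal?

No, the ideals differ.

Since reduced Gröbner bases are canonical representatives of ideals under a given ordering, it suffices to compute and compare them.
Buchberger on the first generating set:
f_1 = 3*a - 6/5*b - 24/5, LT = a.
f_2 = -1/2*a*b + 3*a + 2*b**2 - 4*b - 3, LT = a*b.

S(f_1,f_2): lcm = a*b. S = 6*a + 18/5*b**2 - 48/5*b - 6.
  reduce S modulo (f_1, f_2):
  remainder 18/5*b**2 - 36/5*b + 18/5 ≠ 0; add g_3 = 18/5*b**2 - 36/5*b + 18/5 to the basis.

The other S-polynomials (S(f_1,g_3), S(f_2,g_3)) all reduce to 0 modulo the current basis, so we have a Gröbner basis.
Inter-reduce: drop elements whose leading term is divisible by another's, tail-reduce, and make monic.
Reduced Gröbner basis: {a - 2/5*b - 8/5, b**2 - 2*b + 1}.

Buchberger on the second generating set:
h_1 = -3/2*a*b + 15*a + 6*b**2 - 72/5*b - 93/5, LT = a*b.
h_2 = 9*a - 58/5*b - 72/5, LT = a.

S(h_1,h_2): lcm = a*b. S = -10*a - 122/45*b**2 + 56/5*b + 62/5.
  reduce S modulo (h_1, h_2):
  remainder -122/45*b**2 - 76/45*b - 18/5 ≠ 0; add k_3 = -122/45*b**2 - 76/45*b - 18/5 to the basis.

The other S-polynomials (S(h_1,k_3), S(h_2,k_3)) all reduce to 0 modulo the current basis, so we have a Gröbner basis.
Inter-reduce: drop elements whose leading term is divisible by another's, tail-reduce, and make monic.
Reduced Gröbner basis: {a - 58/45*b - 8/5, b**2 + 38/61*b + 81/61}.

These differ, so the ideals are not equal.
The same test decides containment: I ⊆ J iff every generator of I reduces to 0 modulo a Gröbner basis of J.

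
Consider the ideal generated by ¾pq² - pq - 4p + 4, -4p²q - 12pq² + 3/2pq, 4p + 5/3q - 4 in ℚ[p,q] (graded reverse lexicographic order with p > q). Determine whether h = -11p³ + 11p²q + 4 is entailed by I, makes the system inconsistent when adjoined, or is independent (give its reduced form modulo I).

First compute the reduced Gröbner basis of I by Buchberger's algorithm.
f_1 = ¾pq² - pq - 4p + 4, LT = pq².
f_2 = -4p²q - 12pq² + 3/2pq, LT = p²q.
f_3 = 4p + 5/3q - 4, LT = p.

S(f_1,f_2): lcm = p²q². S = -3pq³ - 4/3p²q + ⅜pq² - 16/3p² + 16/3p.
  leading term pq³: subtract (-4q)·f_1 from -3pq³ - 4/3p²q + ⅜pq² - 16/3p² + 16/3p → -4/3p²q - 29/8pq² - 16/3p² - 16pq + 16/3p + 16q
  leading term p²q: subtract (⅓)·f_2 from -4/3p²q - 29/8pq² - 16/3p² - 16pq + 16/3p + 16q → ⅜pq² - 16/3p² - 33/2pq + 16/3p + 16q
  leading term pq²: subtract (½)·f_1 from ⅜pq² - 16/3p² - 33/2pq + 16/3p + 16q → -16/3p² - 16pq + 22/3p + 16q - 2
  leading term p²: subtract (-4/3p)·f_3 from -16/3p² - 16pq + 22/3p + 16q - 2 → -124/9pq + 2p + 16q - 2
  leading term pq: subtract (-31/9q)·f_3 from -124/9pq + 2p + 16q - 2 → 155/27q² + 2p + 20/9q - 2
  leading term q²: no divisor's leading term divides it; move 155/27q² to the remainder.
  leading term p: subtract (½)·f_3 from 2p + 20/9q - 2 → 25/18q
  leading term q: no divisor's leading term divides it; move 25/18q to the remainder.
  remainder 155/27q² + 25/18q ≠ 0; add k_4 = 155/27q² + 25/18q to the basis.

S(f_1,f_3): lcm = pq². S = -5/12q³ - 4/3pq + q² - 16/3p + 16/3.
  leading term q³: subtract (-9/124q)·k_4 from -5/12q³ - 4/3pq + q² - 16/3p + 16/3 → -4/3pq + 273/248q² - 16/3p + 16/3
  leading term pq: subtract (-⅓q)·f_3 from -4/3pq + 273/248q² - 16/3p + 16/3 → 3697/2232q² - 16/3p - 4/3q + 16/3
  leading term q²: subtract (11091/38440)·k_4 from 3697/2232q² - 16/3p - 4/3q + 16/3 → -16/3p - 26663/15376q + 16/3
  leading term p: subtract (-4/3)·f_3 from -16/3p - 26663/15376q + 16/3 → 67553/138384q
  leading term q: no divisor's leading term divides it; move 67553/138384q to the remainder.
  remainder 67553/138384q ≠ 0; add k_5 = 67553/138384q to the basis.

S(f_2,f_3): lcm = p²q. S = 31/12pq² + ⅝pq.
  leading term pq²: subtract (31/9)·f_1 from 31/12pq² + ⅝pq → 293/72pq + 124/9p - 124/9
  leading term pq: subtract (293/288q)·f_3 from 293/72pq + 124/9p - 124/9 → -1465/864q² + 124/9p + 293/72q - 124/9
  leading term q²: subtract (-293/992)·k_4 from -1465/864q² + 124/9p + 293/72q - 124/9 → 124/9p + 26663/5952q - 124/9
  leading term p: subtract (31/9)·f_3 from 124/9p + 26663/5952q - 124/9 → -67553/53568q
  leading term q: subtract (-31/12)·k_5 from -67553/53568q → 0
  remainder 0.

S(f_1,k_4): lcm = pq². S = -293/186pq - 16/3p + 16/3.
  leading term pq: subtract (-293/744q)·f_3 from -293/186pq - 16/3p + 16/3 → 1465/2232q² - 16/3p - 293/186q + 16/3
  leading term q²: subtract (879/7688)·k_4 from 1465/2232q² - 16/3p - 293/186q + 16/3 → -16/3p - 26663/15376q + 16/3
  leading term p: subtract (-4/3)·f_3 from -16/3p - 26663/15376q + 16/3 → 67553/138384q
  leading term q: subtract (1)·k_5 from 67553/138384q → 0
  remainder 0.

S(f_2,k_4): lcm = p²q². S = 3pq³ - 15/62p²q - ⅜pq².
  leading term pq³: subtract (4q)·f_1 from 3pq³ - 15/62p²q - ⅜pq² → -15/62p²q + 29/8pq² + 16pq - 16q
  leading term p²q: subtract (15/248)·f_2 from -15/62p²q + 29/8pq² + 16pq - 16q → 1079/248pq² + 7891/496pq - 16q
  leading term pq²: subtract (1079/186)·f_1 from 1079/248pq² + 7891/496pq - 16q → 32305/1488pq + 2158/93p - 16q - 2158/93
  leading term pq: subtract (32305/5952q)·f_3 from 32305/1488pq + 2158/93p - 16q - 2158/93 → -161525/17856q² + 2158/93p + 8497/1488q - 2158/93
  leading term q²: subtract (-96915/61504)·k_4 from -161525/17856q² + 2158/93p + 8497/1488q - 2158/93 → 2158/93p + 971627/123008q - 2158/93
  leading term p: subtract (1079/186)·f_3 from 2158/93p + 971627/123008q - 2158/93 → -1959037/1107072q
  leading term q: subtract (-29/8)·k_5 from -1959037/1107072q → 0
  remainder 0.

S(f_3,k_4): leading monomials are coprime, so the S-polynomial reduces to 0 (Buchberger's first criterion).
S(f_1,k_5): lcm = pq². S = -4/3pq - 16/3p + 16/3.
  leading term pq: subtract (-⅓q)·f_3 from -4/3pq - 16/3p + 16/3 → 5/9q² - 16/3p - 4/3q + 16/3
  leading term q²: subtract (3/31)·k_4 from 5/9q² - 16/3p - 4/3q + 16/3 → -16/3p - 91/62q + 16/3
  leading term p: subtract (-4/3)·f_3 from -16/3p - 91/62q + 16/3 → 421/558q
  leading term q: subtract (104408/67553)·k_5 from 421/558q → 0
  remainder 0.

S(f_2,k_5): lcm = p²q. S = 3pq² - ⅜pq.
  leading term pq²: subtract (4)·f_1 from 3pq² - ⅜pq → 29/8pq + 16p - 16
  leading term pq: subtract (29/32q)·f_3 from 29/8pq + 16p - 16 → -145/96q² + 16p + 29/8q - 16
  leading term q²: subtract (-261/992)·k_4 from -145/96q² + 16p + 29/8q - 16 → 16p + 7917/1984q - 16
  leading term p: subtract (4)·f_3 from 16p + 7917/1984q - 16 → -15929/5952q
  leading term q: subtract (-1481397/270212)·k_5 from -15929/5952q → 0
  remainder 0.

S(f_3,k_5): leading monomials are coprime, so the S-polynomial reduces to 0 (Buchberger's first criterion).
S(k_4,k_5): lcm = q². S = 15/62q.
  leading term q: subtract (33480/67553)·k_5 from 15/62q → 0
  remainder 0.

Every S-polynomial of the final basis reduces to 0, so we have a Gröbner basis.
Inter-reduce: drop elements whose leading term is divisible by another's, tail-reduce, and make monic.
Reduced Gröbner basis: {p - 1, q}.
Label its elements g_1 = p - 1, g_2 = q.

Reduce h = -11p³ + 11p²q + 4 modulo G:
  leading term p³: subtract (-11p²)·g_1 from -11p³ + 11p²q + 4 → 11p²q - 11p² + 4
  leading term p²q: subtract (11pq)·g_1 from 11p²q - 11p² + 4 → -11p² + 11pq + 4
  leading term p²: subtract (-11p)·g_1 from -11p² + 11pq + 4 → 11pq - 11p + 4
  leading term pq: subtract (11q)·g_1 from 11pq - 11p + 4 → -11p + 11q + 4
  leading term p: subtract (-11)·g_1 from -11p + 11q + 4 → 11q - 7
  leading term q: subtract (11)·g_2 from 11q - 7 → -7
  leading term 1: no divisor's leading term divides it; move -7 to the remainder.
  normal form = -7.
The normal form is nonzero, so h ∉ I. Since h minus its normal form lies in I, I + (h) = I + (r) where r = -7; decide whether this ideal is the whole ring.
Here r = -7 is a nonzero constant, hence a unit: 1 ∈ I + (h), the Gröbner basis of I + (h) is {1}, and the enlarged system has no common solution — adjoining h is inconsistent.

Adjoining -11p³ + 11p²q + 4 makes the ideal the whole ring: the system is inconsistent.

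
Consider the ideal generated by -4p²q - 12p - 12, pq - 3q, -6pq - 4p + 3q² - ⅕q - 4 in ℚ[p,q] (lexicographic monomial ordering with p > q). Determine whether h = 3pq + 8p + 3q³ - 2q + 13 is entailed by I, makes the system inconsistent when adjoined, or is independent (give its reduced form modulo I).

First compute the reduced Gröbner basis of I by Buchberger's algorithm.
f_1 = -4p²q - 12p - 12, LT = p²q.
f_2 = pq - 3q, LT = pq.
f_3 = -6pq - 4p + 3q² - ⅕q - 4, LT = pq.

S(f_1,f_2): lcm = p²q. S = 3pq + 3p + 3.
  leading term pq: subtract (3)·f_2 from 3pq + 3p + 3 → 3p + 9q + 3
  leading term p: no divisor's leading term divides it; move 3p to the remainder.
  leading term q: no divisor's leading term divides it; move 9q to the remainder.
  leading term 1: no divisor's leading term divides it; move 3 to the remainder.
  remainder 3p + 9q + 3 ≠ 0; add k_4 = 3p + 9q + 3 to the basis.

S(f_1,f_3): lcm = p²q. S = -⅔p² + ½pq² - 1/30pq + 7/3p + 3.
  leading term p²: subtract (-2/9p)·k_4 from -⅔p² + ½pq² - 1/30pq + 7/3p + 3 → ½pq² + 59/30pq + 3p + 3
  leading term pq²: subtract (½q)·f_2 from ½pq² + 59/30pq + 3p + 3 → 59/30pq + 3p + 3/2q² + 3
  leading term pq: subtract (59/30)·f_2 from 59/30pq + 3p + 3/2q² + 3 → 3p + 3/2q² + 59/10q + 3
  leading term p: subtract (1)·k_4 from 3p + 3/2q² + 59/10q + 3 → 3/2q² - 31/10q
  leading term q²: no divisor's leading term divides it; move 3/2q² to the remainder.
  leading term q: no divisor's leading term divides it; move -31/10q to the remainder.
  remainder 3/2q² - 31/10q ≠ 0; add k_5 = 3/2q² - 31/10q to the basis.

S(f_2,f_3): lcm = pq. S = -⅔p + ½q² - 91/30q - ⅔.
  leading term p: subtract (-2/9)·k_4 from -⅔p + ½q² - 91/30q - ⅔ → ½q² - 31/30q
  leading term q²: subtract (⅓)·k_5 from ½q² - 31/30q → 0
  remainder 0.

S(f_1,k_4): lcm = p²q. S = -3pq² - pq + 3p + 3.
  leading term pq²: subtract (-3q)·f_2 from -3pq² - pq + 3p + 3 → -pq + 3p - 9q² + 3
  leading term pq: subtract (-1)·f_2 from -pq + 3p - 9q² + 3 → 3p - 9q² - 3q + 3
  leading term p: subtract (1)·k_4 from 3p - 9q² - 3q + 3 → -9q² - 12q
  leading term q²: subtract (-6)·k_5 from -9q² - 12q → -153/5q
  leading term q: no divisor's leading term divides it; move -153/5q to the remainder.
  remainder -153/5q ≠ 0; add k_6 = -153/5q to the basis.

S(f_2,k_4): lcm = pq. S = -3q² - 4q.
  leading term q²: subtract (-2)·k_5 from -3q² - 4q → -51/5q
  leading term q: subtract (⅓)·k_6 from -51/5q → 0
  remainder 0.

S(f_3,k_4): lcm = pq. S = ⅔p - 7/2q² - 29/30q + ⅔.
  leading term p: subtract (2/9)·k_4 from ⅔p - 7/2q² - 29/30q + ⅔ → -7/2q² - 89/30q
  leading term q²: subtract (-7/3)·k_5 from -7/2q² - 89/30q → -51/5q
  leading term q: subtract (⅓)·k_6 from -51/5q → 0
  remainder 0.

S(f_1,k_5): lcm = p²q². S = 31/15p²q + 3pq + 3q.
  leading term p²q: subtract (-31/60)·f_1 from 31/15p²q + 3pq + 3q → 3pq - 31/5p + 3q - 31/5
  leading term pq: subtract (3)·f_2 from 3pq - 31/5p + 3q - 31/5 → -31/5p + 12q - 31/5
  leading term p: subtract (-31/15)·k_4 from -31/5p + 12q - 31/5 → 153/5q
  leading term q: subtract (-1)·k_6 from 153/5q → 0
  remainder 0.

S(f_2,k_5): lcm = pq². S = 31/15pq - 3q².
  leading term pq: subtract (31/15)·f_2 from 31/15pq - 3q² → -3q² + 31/5q
  leading term q²: subtract (-2)·k_5 from -3q² + 31/5q → 0
  remainder 0.

S(f_3,k_5): lcm = pq². S = 41/15pq - ½q³ + 1/30q² + ⅔q.
  leading term pq: subtract (41/15)·f_2 from 41/15pq - ½q³ + 1/30q² + ⅔q → -½q³ + 1/30q² + 133/15q
  leading term q³: subtract (-⅓q)·k_5 from -½q³ + 1/30q² + 133/15q → -q² + 133/15q
  leading term q²: subtract (-⅔)·k_5 from -q² + 133/15q → 34/5q
  leading term q: subtract (-2/9)·k_6 from 34/5q → 0
  remainder 0.

S(k_4,k_5): leading monomials are coprime, so the S-polynomial reduces to 0 (Buchberger's first criterion).
S(f_1,k_6): lcm = p²q. S = 3p + 3.
  leading term p: subtract (1)·k_4 from 3p + 3 → -9q
  leading term q: subtract (5/17)·k_6 from -9q → 0
  remainder 0.

S(f_2,k_6): lcm = pq. S = -3q.
  leading term q: subtract (5/51)·k_6 from -3q → 0
  remainder 0.

S(f_3,k_6): lcm = pq. S = ⅔p - ½q² + 1/30q + ⅔.
  leading term p: subtract (2/9)·k_4 from ⅔p - ½q² + 1/30q + ⅔ → -½q² - 59/30q
  leading term q²: subtract (-⅓)·k_5 from -½q² - 59/30q → -3q
  leading term q: subtract (5/51)·k_6 from -3q → 0
  remainder 0.

S(k_4,k_6): leading monomials are coprime, so the S-polynomial reduces to 0 (Buchberger's first criterion).
S(k_5,k_6): lcm = q². S = -31/15q.
  leading term q: subtract (31/459)·k_6 from -31/15q → 0
  remainder 0.

Every S-polynomial of the final basis reduces to 0, so we have a Gröbner basis.
Inter-reduce: drop elements whose leading term is divisible by another's, tail-reduce, and make monic.
Reduced Gröbner basis: {p + 1, q}.
Label its elements g_1 = p + 1, g_2 = q.

Reduce h = 3pq + 8p + 3q³ - 2q + 13 modulo G:
  leading term pq: subtract (3q)·g_1 from 3pq + 8p + 3q³ - 2q + 13 → 8p + 3q³ - 5q + 13
  leading term p: subtract (8)·g_1 from 8p + 3q³ - 5q + 13 → 3q³ - 5q + 5
  leading term q³: subtract (3q²)·g_2 from 3q³ - 5q + 5 → -5q + 5
  leading term q: subtract (-5)·g_2 from -5q + 5 → 5
  leading term 1: no divisor's leading term divides it; move 5 to the remainder.
  normal form = 5.
The normal form is nonzero, so h ∉ I. Since h minus its normal form lies in I, I + (h) = I + (r) where r = 5; decide whether this ideal is the whole ring.
Here r = 5 is a nonzero constant, hence a unit: 1 ∈ I + (h), the Gröbner basis of I + (h) is {1}, and the enlarged system has no common solution — adjoining h is inconsistent.

Ideal membership is decidable via reduction modulo a Gröbner basis.

Adjoining 3pq + 8p + 3q³ - 2q + 13 makes the ideal the whole ring: the system is inconsistent.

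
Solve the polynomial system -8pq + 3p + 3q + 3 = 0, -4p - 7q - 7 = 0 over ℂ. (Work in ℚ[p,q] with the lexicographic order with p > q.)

Compute a lex Gröbner basis by Buchberger's algorithm.
f_1 = -8pq + 3p + 3q + 3, LT = pq.
f_2 = -4p - 7q - 7, LT = p.

S(f_1,f_2): lcm = pq. S = -⅜p - 7/4q² - 17/8q - ⅜.
  leading term p: subtract (3/32)·f_2 from -⅜p - 7/4q² - 17/8q - ⅜ → -7/4q² - 47/32q + 9/32
  leading term q²: no divisor's leading term divides it; move -7/4q² to the remainder.
  leading term q: no divisor's leading term divides it; move -47/32q to the remainder.
  leading term 1: no divisor's leading term divides it; move 9/32 to the remainder.
  remainder -7/4q² - 47/32q + 9/32 ≠ 0; add h_3 = -7/4q² - 47/32q + 9/32 to the basis.

S(f_1,h_3): lcm = pq². S = -17/14pq + 9/56p - ⅜q² - ⅜q.
  leading term pq: subtract (17/112)·f_1 from -17/14pq + 9/56p - ⅜q² - ⅜q → -33/112p - ⅜q² - 93/112q - 51/112
  leading term p: subtract (33/448)·f_2 from -33/112p - ⅜q² - 93/112q - 51/112 → -⅜q² - 141/448q + 27/448
  leading term q²: subtract (3/14)·h_3 from -⅜q² - 141/448q + 27/448 → 0
  remainder 0.

S(f_2,h_3): leading monomials are coprime, so the S-polynomial reduces to 0 (Buchberger's first criterion).
Every S-polynomial of the final basis reduces to 0, so we have a Gröbner basis.
Inter-reduce: drop elements whose leading term is divisible by another's, tail-reduce, and make monic.
Reduced Gröbner basis: {p + 7/4q + 7/4, q² + 47/56q - 9/56}.

From the last basis element, q² + 47/56q - 9/56 = 0, so q takes values in {-1, 9/56}. Each choice, substituted upward through the basis, yields the corresponding point(s) of the solution set.
  q = -1: the earlier basis element becomes p = 0, giving p = 0 — point (0, -1).
  q = 9/56: the earlier basis element becomes p + 65/32 = 0, giving p = -65/32 — point (-65/32, 9/56).
Each listed point satisfies every original equation (direct substitution).

{(0, -1), (-65/32, 9/56)}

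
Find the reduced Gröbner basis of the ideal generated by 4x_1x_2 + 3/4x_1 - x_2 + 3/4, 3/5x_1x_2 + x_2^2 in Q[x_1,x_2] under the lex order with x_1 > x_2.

f_1 = 4x_1x_2 + 3/4x_1 - x_2 + 3/4, LT = x_1x_2.
f_2 = 3/5x_1x_2 + x_2^2, LT = x_1x_2.

S(f_1,f_2): lcm = x_1x_2. S = 3/16x_1 - 5/3x_2^2 - 1/4x_2 + 3/16.
  reduce S modulo (f_1, f_2):
  remainder 3/16x_1 - 5/3x_2^2 - 1/4x_2 + 3/16 ≠ 0; add g_3 = 3/16x_1 - 5/3x_2^2 - 1/4x_2 + 3/16 to the basis.

S(f_1,g_3): lcm = x_1x_2. S = 3/16x_1 + 80/9x_2^3 + 4/3x_2^2 - 5/4x_2 + 3/16.
  reduce S modulo (f_1, f_2, g_3):
  remainder 80/9x_2^3 + 3x_2^2 - x_2 ≠ 0; add g_4 = 80/9x_2^3 + 3x_2^2 - x_2 to the basis.

The other S-polynomials (S(f_2,g_3), S(f_1,g_4), S(f_2,g_4), S(g_3,g_4)) all reduce to 0 modulo the current basis, so we have a Gröbner basis.
Inter-reduce: drop elements whose leading term is divisible by another's, tail-reduce, and make monic.

G = {x_1 - 80/9x_2^2 - 4/3x_2 + 1, x_2^3 + 27/80x_2^2 - 9/80x_2}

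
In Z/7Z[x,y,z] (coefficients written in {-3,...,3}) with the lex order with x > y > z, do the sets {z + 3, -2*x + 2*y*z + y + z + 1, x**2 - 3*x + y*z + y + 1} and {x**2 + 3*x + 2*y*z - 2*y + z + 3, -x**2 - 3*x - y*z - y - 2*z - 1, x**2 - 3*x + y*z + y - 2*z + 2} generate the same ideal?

Two ideals are equal iff their reduced Gröbner bases coincide (the reduced basis is unique for a fixed ordering).
Buchberger on the first generating set:
f_1 = z + 3, LT = z.
f_2 = -2*x + 2*y*z + y + z + 1, LT = x.
f_3 = x**2 - 3*x + y*z + y + 1, LT = x**2.

S(f_2,f_3): lcm = x**2. S = -x*y*z + 3*x*y + 3*x*z - x - y*z - y - 1.
  reduce S modulo (f_1, f_2, f_3):
  remainder -y**2 + 2 ≠ 0; add g_4 = -y**2 + 2 to the basis.

The other S-polynomials (S(f_1,f_2), S(f_1,f_3), S(f_1,g_4), S(f_2,g_4), S(f_3,g_4)) all reduce to 0 modulo the current basis, so we have a Gröbner basis.
Inter-reduce: drop elements whose leading term is divisible by another's, tail-reduce, and make monic.
Reduced Gröbner basis: {x - y + 1, y**2 - 2, z + 3}.

Buchberger on the second generating set:
h_1 = x**2 + 3*x + 2*y*z - 2*y + z + 3, LT = x**2.
h_2 = -x**2 - 3*x - y*z - y - 2*z - 1, LT = x**2.
h_3 = x**2 - 3*x + y*z + y - 2*z + 2, LT = x**2.

S(h_1,h_2): lcm = x**2. S = y*z - 3*y - z + 2.
  reduce S modulo (h_1, h_2, h_3):
  remainder y*z - 3*y - z + 2 ≠ 0; add k_4 = y*z - 3*y - z + 2 to the basis.

S(h_1,h_3): lcm = x**2. S = -x + y*z - 3*y + 3*z + 1.
  reduce S modulo (h_1, h_2, h_3, k_4):
  remainder -x - 3*z - 1 ≠ 0; add k_5 = -x - 3*z - 1 to the basis.

S(h_1,k_5): lcm = x**2. S = -3*x*z + 2*x + 2*y*z - 2*y + z + 3.
  reduce S modulo (h_1, h_2, h_3, k_4, k_5):
  remainder -3*y + 2*z**2 - 3 ≠ 0; add k_6 = -3*y + 2*z**2 - 3 to the basis.

S(k_4,k_6): lcm = y*z. S = -3*y + 3*z**3 - 2*z + 2.
  reduce S modulo (h_1, h_2, h_3, k_4, k_5, k_6):
  remainder 3*z**3 - 2*z**2 - 2*z - 2 ≠ 0; add k_7 = 3*z**3 - 2*z**2 - 2*z - 2 to the basis.

The other S-polynomials (S(h_2,h_3), S(h_1,k_4), S(h_2,k_4), S(h_3,k_4), S(h_2,k_5), S(h_3,k_5), S(k_4,k_5), S(h_1,k_6), S(h_2,k_6), S(h_3,k_6), S(k_5,k_6), S(h_1,k_7), S(h_2,k_7), S(h_3,k_7), S(k_4,k_7), S(k_5,k_7), S(k_6,k_7)) all reduce to 0 modulo the current basis, so we have a Gröbner basis.
Inter-reduce: drop elements whose leading term is divisible by another's, tail-reduce, and make monic.
Reduced Gröbner basis: {x + 3*z + 1, y - 3*z**2 + 1, z**3 - 3*z**2 - 3*z - 3}.

These differ, so the ideals are not equal.
The choice of monomial ordering does not affect the verdict — as long as both bases are computed under the same ordering, their equality decides ideal equality.

No, the ideals differ.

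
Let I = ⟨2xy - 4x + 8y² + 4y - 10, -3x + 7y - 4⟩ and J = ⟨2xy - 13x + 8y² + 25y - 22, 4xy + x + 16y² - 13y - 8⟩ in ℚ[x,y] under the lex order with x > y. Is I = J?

Yes, the ideals are equal.

Since reduced Gröbner bases are canonical representatives of ideals under a given ordering, it suffices to compute and compare them.
Buchberger on the first generating set:
f_1 = 2xy - 4x + 8y² + 4y - 10, LT = xy.
f_2 = -3x + 7y - 4, LT = x.

S(f_1,f_2): lcm = xy. S = -2x + 19/3y² + ⅔y - 5.
  leading term x: subtract (⅔)·f_2 from -2x + 19/3y² + ⅔y - 5 → 19/3y² - 4y - 7/3
  leading term y²: no divisor's leading term divides it; move 19/3y² to the remainder.
  leading term y: no divisor's leading term divides it; move -4y to the remainder.
  leading term 1: no divisor's leading term divides it; move -7/3 to the remainder.
  remainder 19/3y² - 4y - 7/3 ≠ 0; add g_3 = 19/3y² - 4y - 7/3 to the basis.

The other S-polynomials (S(f_1,g_3), S(f_2,g_3)) all reduce to 0 modulo the current basis, so we have a Gröbner basis.
Inter-reduce: drop elements whose leading term is divisible by another's, tail-reduce, and make monic.
Reduced Gröbner basis: {x - 7/3y + 4/3, y² - 12/19y - 7/19}.

Buchberger on the second generating set:
h_1 = 2xy - 13x + 8y² + 25y - 22, LT = xy.
h_2 = 4xy + x + 16y² - 13y - 8, LT = xy.

S(h_1,h_2): lcm = xy. S = -27/4x + 63/4y - 9.
  leading term x: no divisor's leading term divides it; move -27/4x to the remainder.
  leading term y: no divisor's leading term divides it; move 63/4y to the remainder.
  leading term 1: no divisor's leading term divides it; move -9 to the remainder.
  remainder -27/4x + 63/4y - 9 ≠ 0; add k_3 = -27/4x + 63/4y - 9 to the basis.

S(h_1,k_3): lcm = xy. S = -13/2x + 19/3y² + 67/6y - 11.
  leading term x: subtract (26/27)·k_3 from -13/2x + 19/3y² + 67/6y - 11 → 19/3y² - 4y - 7/3
  leading term y²: no divisor's leading term divides it; move 19/3y² to the remainder.
  leading term y: no divisor's leading term divides it; move -4y to the remainder.
  leading term 1: no divisor's leading term divides it; move -7/3 to the remainder.
  remainder 19/3y² - 4y - 7/3 ≠ 0; add k_4 = 19/3y² - 4y - 7/3 to the basis.

The other S-polynomials (S(h_2,k_3), S(h_1,k_4), S(h_2,k_4), S(k_3,k_4)) all reduce to 0 modulo the current basis, so we have a Gröbner basis.
Inter-reduce: drop elements whose leading term is divisible by another's, tail-reduce, and make monic.
Reduced Gröbner basis: {x - 7/3y + 4/3, y² - 12/19y - 7/19}.

These coincide, so the ideals are equal.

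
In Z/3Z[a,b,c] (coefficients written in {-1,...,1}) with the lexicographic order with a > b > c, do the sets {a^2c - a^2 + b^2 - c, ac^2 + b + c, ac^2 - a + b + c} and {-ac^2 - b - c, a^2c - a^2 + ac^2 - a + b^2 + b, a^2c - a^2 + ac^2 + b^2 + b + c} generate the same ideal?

For a fixed monomial order, each ideal has a unique reduced Gröbner basis; comparing bases decides equality.
Buchberger on the first generating set:
f_1 = a^2c - a^2 + b^2 - c, LT = a^2c.
f_2 = ac^2 + b + c, LT = ac^2.
f_3 = ac^2 - a + b + c, LT = ac^2.

S(f_1,f_2): lcm = a^2c^2. S = -a^2c - ab - ac + b^2c - c^2.
  reduce S modulo (f_1, f_2, f_3):
  remainder -a^2 - ab - ac + b^2c + b^2 - c^2 - c ≠ 0; add g_4 = -a^2 - ab - ac + b^2c + b^2 - c^2 - c to the basis.

S(f_1,f_3): lcm = a^2c^2. S = -a^2c + a^2 - ab - ac + b^2c - c^2.
  reduce S modulo (f_1, f_2, f_3, g_4):
  remainder -ab - ac + b^2c + b^2 - c^2 - c ≠ 0; add g_5 = -ab - ac + b^2c + b^2 - c^2 - c to the basis.

S(f_2,f_3): lcm = ac^2. S = a.
  reduce S modulo (f_1, f_2, f_3, g_4, g_5):
  remainder a ≠ 0; add g_6 = a to the basis.

S(f_1,g_4): lcm = a^2c. S = -a^2 - abc - ac^2 + b^2c^2 + b^2c + b^2 - c^3 - c^2 - c.
  reduce S modulo (f_1, f_2, f_3, g_4, g_5, g_6):
  remainder b^2 - c ≠ 0; add g_7 = b^2 - c to the basis.

S(f_2,g_4): lcm = a^2c^2. S = -abc^2 + ab - ac^3 + ac + b^2c^3 + b^2c^2 - c^4 - c^3.
  reduce S modulo (f_1, f_2, f_3, g_4, g_5, g_6, g_7):
  remainder -bc + c^2 + c ≠ 0; add g_8 = -bc + c^2 + c to the basis.

S(f_1,g_5): lcm = a^2bc. S = -a^2b - a^2c^2 + ab^2c^2 + ab^2c - ac^3 - ac^2 + b^3 - bc.
  reduce S modulo (f_1, f_2, f_3, g_4, g_5, g_6, g_7, g_8):
  remainder b + c^2 ≠ 0; add g_9 = b + c^2 to the basis.

S(g_4,g_5): lcm = a^2b. S = -a^2c + ab^2c - ab^2 + abc - ac^2 - ac - b^3c - b^3 + bc^2 + bc.
  reduce S modulo (f_1, f_2, f_3, g_4, g_5, g_6, g_7, g_8, g_9):
  remainder c^2 - c ≠ 0; add g_10 = c^2 - c to the basis.

The other S-polynomials (S(f_3,g_4), S(f_2,g_5), S(f_3,g_5), S(f_1,g_6), S(f_2,g_6), S(f_3,g_6), S(g_4,g_6), S(g_5,g_6), S(f_1,g_7), S(f_2,g_7), S(f_3,g_7), S(g_4,g_7), S(g_5,g_7), S(g_6,g_7), S(f_1,g_8), S(f_2,g_8), S(f_3,g_8), S(g_4,g_8), S(g_5,g_8), S(g_6,g_8), S(g_7,g_8), S(f_1,g_9), S(f_2,g_9), S(f_3,g_9), S(g_4,g_9), S(g_5,g_9), S(g_6,g_9), S(g_7,g_9), S(g_8,g_9), S(f_1,g_10), S(f_2,g_10), S(f_3,g_10), S(g_4,g_10), S(g_5,g_10), S(g_6,g_10), S(g_7,g_10), S(g_8,g_10), S(g_9,g_10)) all reduce to 0 modulo the current basis, so we have a Gröbner basis.
Inter-reduce: drop elements whose leading term is divisible by another's, tail-reduce, and make monic.
Reduced Gröbner basis: {a, b + c, c^2 - c}.

Buchberger on the second generating set:
h_1 = -ac^2 - b - c, LT = ac^2.
h_2 = a^2c - a^2 + ac^2 - a + b^2 + b, LT = a^2c.
h_3 = a^2c - a^2 + ac^2 + b^2 + b + c, LT = a^2c.

S(h_1,h_2): lcm = a^2c^2. S = a^2c + ab - ac^3 - ac - b^2c - bc.
  reduce S modulo (h_1, h_2, h_3):
  remainder a^2 + ab - ac + a - b^2c - b^2 + c^2 + c ≠ 0; add k_4 = a^2 + ab - ac + a - b^2c - b^2 + c^2 + c to the basis.

S(h_1,h_3): lcm = a^2c^2. S = a^2c + ab - ac^3 + ac - b^2c - bc - c^2.
  reduce S modulo (h_1, h_2, h_3, k_4):
  remainder -ac - c^2 ≠ 0; add k_5 = -ac - c^2 to the basis.

S(h_2,h_3): lcm = a^2c. S = -a - c.
  reduce S modulo (h_1, h_2, h_3, k_4, k_5):
  remainder -a - c ≠ 0; add k_6 = -a - c to the basis.

S(h_1,k_4): lcm = a^2c^2. S = -abc^2 + ab + ac^3 - ac^2 + ac + b^2c^3 + b^2c^2 - c^4 - c^3.
  reduce S modulo (h_1, h_2, h_3, k_4, k_5, k_6):
  remainder b^2c^3 + b^2c^2 + b^2 - bc + b - c^4 - c^3 + c^2 + c ≠ 0; add k_7 = b^2c^3 + b^2c^2 + b^2 - bc + b - c^4 - c^3 + c^2 + c to the basis.

S(h_2,k_4): lcm = a^2c. S = -a^2 - abc - ac^2 - ac - a + b^2c^2 + b^2c + b^2 + b - c^3 - c^2.
  reduce S modulo (h_1, h_2, h_3, k_4, k_5, k_6, k_7):
  remainder b^2c^2 + bc^2 - bc - b - c^3 - c^2 - c ≠ 0; add k_8 = b^2c^2 + bc^2 - bc - b - c^3 - c^2 - c to the basis.

S(h_1,k_5): lcm = ac^2. S = b - c^3 + c.
  reduce S modulo (h_1, h_2, h_3, k_4, k_5, k_6, k_7, k_8):
  remainder b - c^3 + c ≠ 0; add k_9 = b - c^3 + c to the basis.

S(h_2,k_5): lcm = a^2c. S = -a^2 - a + b^2 + b.
  reduce S modulo (h_1, h_2, h_3, k_4, k_5, k_6, k_7, k_8, k_9):
  remainder -c^7 - c^5 - c^4 ≠ 0; add k_10 = -c^7 - c^5 - c^4 to the basis.

S(k_4,k_6): lcm = a^2. S = ab + ac + a - b^2c - b^2 + c^2 + c.
  reduce S modulo (h_1, h_2, h_3, k_4, k_5, k_6, k_7, k_8, k_9, k_10):
  remainder -c^6 - c^4 - c^3 ≠ 0; add k_11 = -c^6 - c^4 - c^3 to the basis.

The other S-polynomials (S(h_3,k_4), S(h_3,k_5), S(k_4,k_5), S(h_1,k_6), S(h_2,k_6), S(h_3,k_6), S(k_5,k_6), S(h_1,k_7), S(h_2,k_7), S(h_3,k_7), S(k_4,k_7), S(k_5,k_7), S(k_6,k_7), S(h_1,k_8), S(h_2,k_8), S(h_3,k_8), S(k_4,k_8), S(k_5,k_8), S(k_6,k_8), S(k_7,k_8), S(h_1,k_9), S(h_2,k_9), S(h_3,k_9), S(k_4,k_9), S(k_5,k_9), S(k_6,k_9), S(k_7,k_9), S(k_8,k_9), S(h_1,k_10), S(h_2,k_10), S(h_3,k_10), S(k_4,k_10), S(k_5,k_10), S(k_6,k_10), S(k_7,k_10), S(k_8,k_10), S(k_9,k_10), S(h_1,k_11), S(h_2,k_11), S(h_3,k_11), S(k_4,k_11), S(k_5,k_11), S(k_6,k_11), S(k_7,k_11), S(k_8,k_11), S(k_9,k_11), S(k_10,k_11)) all reduce to 0 modulo the current basis, so we have a Gröbner basis.
Inter-reduce: drop elements whose leading term is divisible by another's, tail-reduce, and make monic.
Reduced Gröbner basis: {a + c, b - c^3 + c, c^6 + c^4 + c^3}.

The bases are distinct; the ideals are different.
The choice of monomial ordering does not affect the verdict — as long as both bases are computed under the same ordering, their equality decides ideal equality.

No, the ideals differ.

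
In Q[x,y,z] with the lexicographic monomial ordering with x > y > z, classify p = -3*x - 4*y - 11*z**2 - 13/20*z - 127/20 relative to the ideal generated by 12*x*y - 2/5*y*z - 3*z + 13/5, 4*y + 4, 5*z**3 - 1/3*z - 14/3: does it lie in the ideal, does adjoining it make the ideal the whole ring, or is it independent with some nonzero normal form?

Adjoining -3*x - 4*y - 11*z**2 - 13/20*z - 127/20 makes the ideal the whole ring: the system is inconsistent.

First compute the reduced Gröbner basis of I by Buchberger's algorithm.
f_1 = 12*x*y - 2/5*y*z - 3*z + 13/5, LT = x*y.
f_2 = 4*y + 4, LT = y.
f_3 = 5*z**3 - 1/3*z - 14/3, LT = z**3.

S(f_1,f_2): lcm = x*y. S = -x - 1/30*y*z - 1/4*z + 13/60.
  reduce S modulo (f_1, f_2, f_3):
  remainder -x - 13/60*z + 13/60 ≠ 0; add h_4 = -x - 13/60*z + 13/60 to the basis.

The other S-polynomials (S(f_1,f_3), S(f_2,f_3), S(f_1,h_4), S(f_2,h_4), S(f_3,h_4)) all reduce to 0 modulo the current basis, so we have a Gröbner basis.
Inter-reduce: drop elements whose leading term is divisible by another's, tail-reduce, and make monic.
Reduced Gröbner basis: {x + 13/60*z - 13/60, y + 1, z**3 - 1/15*z - 14/15}.
Label its elements g_1 = x + 13/60*z - 13/60, g_2 = y + 1, g_3 = z**3 - 1/15*z - 14/15.

Reduce p = -3*x - 4*y - 11*z**2 - 13/20*z - 127/20 modulo G:
  leading term x: subtract (-3)·g_1 from -3*x - 4*y - 11*z**2 - 13/20*z - 127/20 → -4*y - 11*z**2 - 7
  leading term y: subtract (-4)·g_2 from -4*y - 11*z**2 - 7 → -11*z**2 - 3
  leading term z**2: no divisor's leading term divides it; move -11*z**2 to the remainder.
  leading term 1: no divisor's leading term divides it; move -3 to the remainder.
  normal form = -11*z**2 - 3.
The normal form is nonzero, so p ∉ I. Since p minus its normal form lies in I, I + (p) = I + (r) where r = -11*z**2 - 3; decide whether this ideal is the whole ring.
Run Buchberger on G together with r (pairs among the g_i already reduce to 0 since G is a Gröbner basis):
g_1 = x + 13/60*z - 13/60, LT = x.
g_2 = y + 1, LT = y.
g_3 = z**3 - 1/15*z - 14/15, LT = z**3.
r = -11*z**2 - 3, LT = z**2.

S(g_3,r): lcm = z**3. S = -56/165*z - 14/15.
  reduce S modulo (g_1, g_2, g_3, r):
  remainder -56/165*z - 14/15 ≠ 0; add m_5 = -56/165*z - 14/15 to the basis.

S(r,m_5): lcm = z**2. S = -11/4*z + 3/11.
  reduce S modulo (g_1, g_2, g_3, r, m_5):
  remainder 1379/176 ≠ 0; add m_6 = 1379/176 to the basis.

The other S-polynomials (S(g_1,g_2), S(g_1,g_3), S(g_1,r), S(g_2,g_3), S(g_2,r), S(g_1,m_5), S(g_2,m_5), S(g_3,m_5), S(g_1,m_6), S(g_2,m_6), S(g_3,m_6), S(r,m_6), S(m_5,m_6)) all reduce to 0 modulo the current basis, so we have a Gröbner basis.
Inter-reduce: drop elements whose leading term is divisible by another's, tail-reduce, and make monic.
Reduced Gröbner basis: {1}.
The reduced Gröbner basis of I + (p) is {1}: the ideal is the whole ring, so the enlarged system has no common solution — adjoining p is inconsistent.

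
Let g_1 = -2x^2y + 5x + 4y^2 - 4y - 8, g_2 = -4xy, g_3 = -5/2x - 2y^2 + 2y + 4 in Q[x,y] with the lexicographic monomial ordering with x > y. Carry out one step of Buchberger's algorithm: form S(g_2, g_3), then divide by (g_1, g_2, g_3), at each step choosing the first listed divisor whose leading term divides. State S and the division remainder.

S(g_2, g_3) = -4/5y^3 + 4/5y^2 + 8/5y; remainder on division = -4/5y^3 + 4/5y^2 + 8/5y.

lcm(LM(g_2), LM(g_3)) = xy.
S = (lcm/LT(g_2))·g_2 − (lcm/LT(g_3))·g_3 = -4/5y^3 + 4/5y^2 + 8/5y.
Reduce S modulo (g_1, g_2, g_3) in that order:
  leading term y^3: no divisor's leading term divides it; move -4/5y^3 to the remainder.
  leading term y^2: no divisor's leading term divides it; move 4/5y^2 to the remainder.
  leading term y: no divisor's leading term divides it; move 8/5y to the remainder.
The remainder -4/5y^3 + 4/5y^2 + 8/5y is nonzero, so it would be added as the next basis element.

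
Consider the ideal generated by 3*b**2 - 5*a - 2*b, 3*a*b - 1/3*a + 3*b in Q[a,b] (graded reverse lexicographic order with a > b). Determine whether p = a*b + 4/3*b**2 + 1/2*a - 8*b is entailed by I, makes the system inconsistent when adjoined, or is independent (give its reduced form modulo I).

a*b + 4/3*b**2 + 1/2*a - 8*b is independent of I; its normal form modulo I is 17/6*a - 73/9*b.

First compute the reduced Gröbner basis of I by Buchberger's algorithm.
f_1 = 3*b**2 - 5*a - 2*b, LT = b**2.
f_2 = 3*a*b - 1/3*a + 3*b, LT = a*b.

S(f_1,f_2): lcm = a*b**2. S = -5/3*a**2 - 5/9*a*b - b**2.
  leading term a**2: no divisor's leading term divides it; move -5/3*a**2 to the remainder.
  leading term a*b: subtract (-5/27)·f_2 from -5/9*a*b - b**2 → -b**2 - 5/81*a + 5/9*b
  leading term b**2: subtract (-1/3)·f_1 from -b**2 - 5/81*a + 5/9*b → -140/81*a - 1/9*b
  leading term a: no divisor's leading term divides it; move -140/81*a to the remainder.
  leading term b: no divisor's leading term divides it; move -1/9*b to the remainder.
  remainder -5/3*a**2 - 140/81*a - 1/9*b ≠ 0; add h_3 = -5/3*a**2 - 140/81*a - 1/9*b to the basis.

The other S-polynomials (S(f_1,h_3), S(f_2,h_3)) all reduce to 0 modulo the current basis, so we have a Gröbner basis.
Inter-reduce: drop elements whose leading term is divisible by another's, tail-reduce, and make monic.
Reduced Gröbner basis: {a**2 + 28/27*a + 1/15*b, a*b - 1/9*a + b, b**2 - 5/3*a - 2/3*b}.
Label its elements g_1 = a**2 + 28/27*a + 1/15*b, g_2 = a*b - 1/9*a + b, g_3 = b**2 - 5/3*a - 2/3*b.

Reduce p = a*b + 4/3*b**2 + 1/2*a - 8*b modulo G:
  leading term a*b: subtract (1)·g_2 from a*b + 4/3*b**2 + 1/2*a - 8*b → 4/3*b**2 + 11/18*a - 9*b
  leading term b**2: subtract (4/3)·g_3 from 4/3*b**2 + 11/18*a - 9*b → 17/6*a - 73/9*b
  leading term a: no divisor's leading term divides it; move 17/6*a to the remainder.
  leading term b: no divisor's leading term divides it; move -73/9*b to the remainder.
  normal form = 17/6*a - 73/9*b.
The normal form is nonzero, so p ∉ I. Since p minus its normal form lies in I, I + (p) = I + (r) where r = 17/6*a - 73/9*b; decide whether this ideal is the whole ring.
Run Buchberger on G together with r (pairs among the g_i already reduce to 0 since G is a Gröbner basis):
g_1 = a**2 + 28/27*a + 1/15*b, LT = a**2.
g_2 = a*b - 1/9*a + b, LT = a*b.
g_3 = b**2 - 5/3*a - 2/3*b, LT = b**2.
r = 17/6*a - 73/9*b, LT = a.

S(g_1,r): lcm = a**2. S = 146/51*a*b + 28/27*a + 1/15*b.
  leading term a*b: subtract (146/51)·g_2 from 146/51*a*b + 28/27*a + 1/15*b → 622/459*a - 713/255*b
  leading term a: subtract (1244/2601)·r from 622/459*a - 713/255*b → 126793/117045*b
  leading term b: no divisor's leading term divides it; move 126793/117045*b to the remainder.
  remainder 126793/117045*b ≠ 0; add m_5 = 126793/117045*b to the basis.

The other S-polynomials (S(g_1,g_2), S(g_1,g_3), S(g_2,g_3), S(g_2,r), S(g_3,r), S(g_1,m_5), S(g_2,m_5), S(g_3,m_5), S(r,m_5)) all reduce to 0 modulo the current basis, so we have a Gröbner basis.
Inter-reduce: drop elements whose leading term is divisible by another's, tail-reduce, and make monic.
Reduced Gröbner basis: {a, b}.
The reduced Gröbner basis of I + (p) is {a, b} ≠ {1}, a proper ideal, so the enlarged system stays consistent: p is independent of I, with normal form 17/6*a - 73/9*b.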